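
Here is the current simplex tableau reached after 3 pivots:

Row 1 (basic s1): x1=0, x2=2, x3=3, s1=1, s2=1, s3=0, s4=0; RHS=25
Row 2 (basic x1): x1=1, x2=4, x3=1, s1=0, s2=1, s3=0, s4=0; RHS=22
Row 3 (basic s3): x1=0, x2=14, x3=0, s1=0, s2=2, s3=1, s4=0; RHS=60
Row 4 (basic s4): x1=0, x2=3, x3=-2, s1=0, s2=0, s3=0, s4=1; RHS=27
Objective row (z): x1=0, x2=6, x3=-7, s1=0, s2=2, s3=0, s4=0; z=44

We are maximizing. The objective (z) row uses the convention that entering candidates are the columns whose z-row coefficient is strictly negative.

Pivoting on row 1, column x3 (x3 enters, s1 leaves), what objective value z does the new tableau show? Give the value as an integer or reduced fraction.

Minimum ratio for x3: 25/3 = 25/3.
z changes by −(z-row coeff of x3)·ratio = −(-7)·(25/3) = 175/3.
New z = 44 + (175/3) = 307/3.

307/3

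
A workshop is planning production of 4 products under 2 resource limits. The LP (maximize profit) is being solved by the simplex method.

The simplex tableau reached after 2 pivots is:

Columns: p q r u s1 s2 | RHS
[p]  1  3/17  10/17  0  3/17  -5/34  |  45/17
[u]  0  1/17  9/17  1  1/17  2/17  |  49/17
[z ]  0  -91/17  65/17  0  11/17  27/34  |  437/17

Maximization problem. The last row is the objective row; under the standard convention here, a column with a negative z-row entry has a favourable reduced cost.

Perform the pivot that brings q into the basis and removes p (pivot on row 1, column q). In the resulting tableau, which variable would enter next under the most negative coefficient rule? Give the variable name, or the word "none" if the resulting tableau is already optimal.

Pivot element 3/17. New z-row = old z-row − (-91/17)·(row 1/(3/17)).
Updated z-row coefficients: p: 91/3, q: 0, r: 65/3, u: 0, s1: 6, s2: -11/3.
The most negative is -11/3 in column s2, so s2 would enter next.

s2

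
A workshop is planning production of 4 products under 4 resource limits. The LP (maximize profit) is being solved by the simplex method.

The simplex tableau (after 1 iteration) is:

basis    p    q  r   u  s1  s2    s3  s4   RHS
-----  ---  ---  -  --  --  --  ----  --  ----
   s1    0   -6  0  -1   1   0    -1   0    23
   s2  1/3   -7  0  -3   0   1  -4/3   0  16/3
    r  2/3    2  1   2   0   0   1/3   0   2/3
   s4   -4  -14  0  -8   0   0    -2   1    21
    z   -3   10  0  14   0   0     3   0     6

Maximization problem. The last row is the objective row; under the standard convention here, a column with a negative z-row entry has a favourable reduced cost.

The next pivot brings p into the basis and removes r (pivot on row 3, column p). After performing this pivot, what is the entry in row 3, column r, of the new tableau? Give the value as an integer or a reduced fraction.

3/2

Pivot element is row 3, column p: 2/3.
Normalize row 3: new (row 3, r) = 1/(2/3) = 3/2.
Row 3 is the pivot row, so the entry is 3/2.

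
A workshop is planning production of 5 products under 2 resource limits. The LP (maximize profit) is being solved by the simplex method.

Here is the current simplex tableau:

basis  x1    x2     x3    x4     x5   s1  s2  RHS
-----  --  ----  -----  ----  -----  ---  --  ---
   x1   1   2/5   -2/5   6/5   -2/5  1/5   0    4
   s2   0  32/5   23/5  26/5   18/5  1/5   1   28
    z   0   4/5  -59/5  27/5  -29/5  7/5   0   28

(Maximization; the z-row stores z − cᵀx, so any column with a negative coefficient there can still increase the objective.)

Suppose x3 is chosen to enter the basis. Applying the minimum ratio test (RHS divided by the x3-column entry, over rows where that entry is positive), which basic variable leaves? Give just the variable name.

Ratios: row 1 (x1): entry -2/5 ≤ 0, skip; row 2 (s2): 28/(23/5) = 140/23.
Minimum ratio 140/23 is in the s2 row, so s2 leaves.

s2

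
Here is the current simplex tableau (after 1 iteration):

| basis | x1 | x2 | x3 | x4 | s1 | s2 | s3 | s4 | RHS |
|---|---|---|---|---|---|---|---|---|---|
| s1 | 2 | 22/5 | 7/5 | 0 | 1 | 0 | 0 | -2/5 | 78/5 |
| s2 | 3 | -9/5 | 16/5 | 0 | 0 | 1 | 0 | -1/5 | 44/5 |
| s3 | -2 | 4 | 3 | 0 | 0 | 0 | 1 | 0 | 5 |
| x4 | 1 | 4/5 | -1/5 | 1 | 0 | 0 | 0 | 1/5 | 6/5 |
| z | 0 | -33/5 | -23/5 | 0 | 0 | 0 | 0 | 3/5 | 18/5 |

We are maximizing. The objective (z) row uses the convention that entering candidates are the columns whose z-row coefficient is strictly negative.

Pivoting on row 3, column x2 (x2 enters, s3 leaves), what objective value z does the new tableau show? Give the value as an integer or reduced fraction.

237/20

Minimum ratio for x2: 5/4 = 5/4.
z changes by −(z-row coeff of x2)·ratio = −(-33/5)·(5/4) = 33/4.
New z = 18/5 + (33/4) = 237/20.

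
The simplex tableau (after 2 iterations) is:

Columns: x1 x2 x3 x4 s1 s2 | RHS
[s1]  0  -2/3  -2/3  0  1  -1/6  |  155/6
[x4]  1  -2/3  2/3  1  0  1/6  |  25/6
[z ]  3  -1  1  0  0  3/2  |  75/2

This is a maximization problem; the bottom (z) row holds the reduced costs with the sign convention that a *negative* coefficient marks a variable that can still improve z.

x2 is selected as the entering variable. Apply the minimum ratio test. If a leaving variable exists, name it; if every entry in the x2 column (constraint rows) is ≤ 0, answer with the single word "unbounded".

unbounded

x2-column entries: row 1: -2/3, row 2: -2/3. All ≤ 0, so x2 can increase without bound; the LP is unbounded in this direction.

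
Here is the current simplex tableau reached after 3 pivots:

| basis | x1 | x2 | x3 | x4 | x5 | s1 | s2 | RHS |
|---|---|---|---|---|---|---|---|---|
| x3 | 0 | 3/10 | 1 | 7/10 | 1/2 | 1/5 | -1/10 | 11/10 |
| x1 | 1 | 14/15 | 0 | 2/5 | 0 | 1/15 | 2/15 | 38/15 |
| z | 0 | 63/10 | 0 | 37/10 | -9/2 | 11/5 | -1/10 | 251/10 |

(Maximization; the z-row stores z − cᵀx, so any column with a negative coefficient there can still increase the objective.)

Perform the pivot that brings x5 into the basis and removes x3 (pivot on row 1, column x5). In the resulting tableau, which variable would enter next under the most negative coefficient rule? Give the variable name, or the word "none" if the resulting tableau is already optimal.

Pivot element 1/2. New z-row = old z-row − (-9/2)·(row 1/(1/2)).
Updated z-row coefficients: x1: 0, x2: 9, x3: 9, x4: 10, x5: 0, s1: 4, s2: -1.
The most negative is -1 in column s2, so s2 would enter next.

s2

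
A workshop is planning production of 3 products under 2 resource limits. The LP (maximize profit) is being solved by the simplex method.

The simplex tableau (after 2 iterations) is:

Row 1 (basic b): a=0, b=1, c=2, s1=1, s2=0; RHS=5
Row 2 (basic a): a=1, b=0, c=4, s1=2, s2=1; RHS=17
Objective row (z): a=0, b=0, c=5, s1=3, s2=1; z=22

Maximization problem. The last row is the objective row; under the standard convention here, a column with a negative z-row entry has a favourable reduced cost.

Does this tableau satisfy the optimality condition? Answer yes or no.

No objective-row coefficient is strictly negative, so no entering variable exists; the tableau is optimal.

yes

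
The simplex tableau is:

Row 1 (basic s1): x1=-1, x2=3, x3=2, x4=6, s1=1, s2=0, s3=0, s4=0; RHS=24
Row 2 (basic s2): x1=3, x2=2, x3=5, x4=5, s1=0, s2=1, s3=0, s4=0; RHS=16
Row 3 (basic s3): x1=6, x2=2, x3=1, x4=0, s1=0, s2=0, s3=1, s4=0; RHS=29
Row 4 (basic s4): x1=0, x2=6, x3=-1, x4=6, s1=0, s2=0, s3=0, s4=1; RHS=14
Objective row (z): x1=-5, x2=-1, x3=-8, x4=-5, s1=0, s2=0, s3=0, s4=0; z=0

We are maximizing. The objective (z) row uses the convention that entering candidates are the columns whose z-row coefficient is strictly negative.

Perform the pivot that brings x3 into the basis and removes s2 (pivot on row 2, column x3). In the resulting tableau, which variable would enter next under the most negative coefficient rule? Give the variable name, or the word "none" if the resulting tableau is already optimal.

Pivot element 5. New z-row = old z-row − (-8)·(row 2/5).
Updated z-row coefficients: x1: -1/5, x2: 11/5, x3: 0, x4: 3, s1: 0, s2: 8/5, s3: 0, s4: 0.
The most negative is -1/5 in column x1, so x1 would enter next.

x1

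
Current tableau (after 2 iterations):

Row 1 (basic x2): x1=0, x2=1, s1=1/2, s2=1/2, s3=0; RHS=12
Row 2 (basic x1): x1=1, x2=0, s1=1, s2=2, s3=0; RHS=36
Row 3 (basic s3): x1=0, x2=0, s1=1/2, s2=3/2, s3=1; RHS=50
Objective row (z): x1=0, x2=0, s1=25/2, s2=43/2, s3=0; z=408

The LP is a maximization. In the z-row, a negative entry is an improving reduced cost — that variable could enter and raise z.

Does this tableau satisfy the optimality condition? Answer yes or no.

yes

No objective-row coefficient is strictly negative, so no entering variable exists; the tableau is optimal.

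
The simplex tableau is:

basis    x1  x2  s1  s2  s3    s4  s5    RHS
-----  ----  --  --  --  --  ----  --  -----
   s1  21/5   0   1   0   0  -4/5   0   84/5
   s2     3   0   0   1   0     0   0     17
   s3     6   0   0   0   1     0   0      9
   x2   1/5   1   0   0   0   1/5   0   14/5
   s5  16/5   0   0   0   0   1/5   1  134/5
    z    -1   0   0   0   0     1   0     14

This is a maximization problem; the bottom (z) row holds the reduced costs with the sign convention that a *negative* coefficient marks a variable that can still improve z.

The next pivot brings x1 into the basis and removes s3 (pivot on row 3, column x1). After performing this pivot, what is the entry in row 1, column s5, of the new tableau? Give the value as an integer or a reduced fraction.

Pivot element is row 3, column x1: 6.
Normalize row 3: new (row 3, s5) = 0/6 = 0.
row 1 ← row 1 − (21/5)·(new row 3): 0 − (21/5)·0 = 0.

0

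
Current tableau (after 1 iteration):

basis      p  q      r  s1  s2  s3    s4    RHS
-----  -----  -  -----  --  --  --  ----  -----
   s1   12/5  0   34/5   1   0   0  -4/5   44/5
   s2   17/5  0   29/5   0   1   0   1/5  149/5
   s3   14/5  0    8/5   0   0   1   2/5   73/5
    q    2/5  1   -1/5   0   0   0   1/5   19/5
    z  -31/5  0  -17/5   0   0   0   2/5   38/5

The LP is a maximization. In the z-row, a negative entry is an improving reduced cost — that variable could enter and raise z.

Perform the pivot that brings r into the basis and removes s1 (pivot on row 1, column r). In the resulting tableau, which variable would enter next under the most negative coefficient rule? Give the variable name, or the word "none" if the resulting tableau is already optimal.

Pivot element 34/5. New z-row = old z-row − (-17/5)·(row 1/(34/5)).
Updated z-row coefficients: p: -5, q: 0, r: 0, s1: 1/2, s2: 0, s3: 0, s4: 0.
The most negative is -5 in column p, so p would enter next.

p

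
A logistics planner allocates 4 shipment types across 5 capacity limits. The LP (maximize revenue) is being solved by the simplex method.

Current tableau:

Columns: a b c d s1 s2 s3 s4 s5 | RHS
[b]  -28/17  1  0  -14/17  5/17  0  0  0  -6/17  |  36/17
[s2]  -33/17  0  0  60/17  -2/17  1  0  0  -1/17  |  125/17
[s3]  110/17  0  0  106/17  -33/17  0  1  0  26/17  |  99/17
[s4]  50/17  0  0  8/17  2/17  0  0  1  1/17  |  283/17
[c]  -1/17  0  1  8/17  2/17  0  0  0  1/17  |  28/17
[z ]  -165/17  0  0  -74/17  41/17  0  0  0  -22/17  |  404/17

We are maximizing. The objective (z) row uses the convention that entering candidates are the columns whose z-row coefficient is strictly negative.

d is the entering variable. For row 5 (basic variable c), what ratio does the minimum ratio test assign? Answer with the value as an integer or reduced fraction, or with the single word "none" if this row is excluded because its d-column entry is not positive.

Ratio = RHS / (d entry) = (28/17) / (8/17) = 7/2.

7/2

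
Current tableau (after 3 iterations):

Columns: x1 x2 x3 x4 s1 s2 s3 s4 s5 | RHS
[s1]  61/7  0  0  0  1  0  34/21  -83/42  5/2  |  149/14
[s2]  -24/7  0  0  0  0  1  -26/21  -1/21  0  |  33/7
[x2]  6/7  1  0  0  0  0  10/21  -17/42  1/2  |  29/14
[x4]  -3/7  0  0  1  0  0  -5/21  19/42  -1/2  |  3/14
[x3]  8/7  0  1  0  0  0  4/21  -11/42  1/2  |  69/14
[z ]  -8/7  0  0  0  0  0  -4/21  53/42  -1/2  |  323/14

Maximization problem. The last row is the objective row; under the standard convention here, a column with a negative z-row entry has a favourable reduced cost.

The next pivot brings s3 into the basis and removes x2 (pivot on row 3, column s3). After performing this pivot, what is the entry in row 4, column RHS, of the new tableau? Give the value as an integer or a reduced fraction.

5/4

Pivot element is row 3, column s3: 10/21.
Normalize row 3: new (row 3, RHS) = (29/14)/(10/21) = 87/20.
row 4 ← row 4 − (-5/21)·(new row 3): 3/14 − (-5/21)·(87/20) = 5/4.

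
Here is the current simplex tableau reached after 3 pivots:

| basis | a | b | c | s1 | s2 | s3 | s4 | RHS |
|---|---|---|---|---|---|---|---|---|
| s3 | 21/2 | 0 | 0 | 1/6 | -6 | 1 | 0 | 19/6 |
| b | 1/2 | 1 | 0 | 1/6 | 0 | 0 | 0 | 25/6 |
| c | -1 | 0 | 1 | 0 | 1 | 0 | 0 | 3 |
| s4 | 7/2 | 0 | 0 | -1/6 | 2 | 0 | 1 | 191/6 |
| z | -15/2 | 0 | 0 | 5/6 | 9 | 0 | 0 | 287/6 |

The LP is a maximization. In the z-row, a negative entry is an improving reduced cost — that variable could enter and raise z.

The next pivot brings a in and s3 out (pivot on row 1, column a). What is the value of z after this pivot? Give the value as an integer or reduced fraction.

Minimum ratio for a: (19/6)/(21/2) = 19/63.
z changes by −(z-row coeff of a)·ratio = −(-15/2)·(19/63) = 95/42.
New z = 287/6 + (95/42) = 1052/21.

1052/21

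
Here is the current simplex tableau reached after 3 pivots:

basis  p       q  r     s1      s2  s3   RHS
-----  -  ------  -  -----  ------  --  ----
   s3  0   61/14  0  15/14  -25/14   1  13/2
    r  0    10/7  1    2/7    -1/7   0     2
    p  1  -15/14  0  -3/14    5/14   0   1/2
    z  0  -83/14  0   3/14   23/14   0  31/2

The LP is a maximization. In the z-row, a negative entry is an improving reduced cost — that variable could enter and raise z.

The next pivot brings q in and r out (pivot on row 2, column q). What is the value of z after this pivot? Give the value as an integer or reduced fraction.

119/5

Minimum ratio for q: 2/(10/7) = 7/5.
z changes by −(z-row coeff of q)·ratio = −(-83/14)·(7/5) = 83/10.
New z = 31/2 + (83/10) = 119/5.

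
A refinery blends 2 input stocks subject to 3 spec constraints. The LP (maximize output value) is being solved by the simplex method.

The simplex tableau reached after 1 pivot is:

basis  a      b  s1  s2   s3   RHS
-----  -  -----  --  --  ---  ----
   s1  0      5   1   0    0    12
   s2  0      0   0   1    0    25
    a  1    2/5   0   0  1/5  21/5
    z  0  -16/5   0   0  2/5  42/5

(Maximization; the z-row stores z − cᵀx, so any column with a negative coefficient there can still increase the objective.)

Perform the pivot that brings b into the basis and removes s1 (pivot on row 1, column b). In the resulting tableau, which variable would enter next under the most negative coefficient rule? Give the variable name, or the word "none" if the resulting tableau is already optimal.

none

Pivot element 5. New z-row = old z-row − (-16/5)·(row 1/5).
Updated z-row coefficients: a: 0, b: 0, s1: 16/25, s2: 0, s3: 2/5.
No coefficient is strictly negative; the tableau after this pivot is optimal.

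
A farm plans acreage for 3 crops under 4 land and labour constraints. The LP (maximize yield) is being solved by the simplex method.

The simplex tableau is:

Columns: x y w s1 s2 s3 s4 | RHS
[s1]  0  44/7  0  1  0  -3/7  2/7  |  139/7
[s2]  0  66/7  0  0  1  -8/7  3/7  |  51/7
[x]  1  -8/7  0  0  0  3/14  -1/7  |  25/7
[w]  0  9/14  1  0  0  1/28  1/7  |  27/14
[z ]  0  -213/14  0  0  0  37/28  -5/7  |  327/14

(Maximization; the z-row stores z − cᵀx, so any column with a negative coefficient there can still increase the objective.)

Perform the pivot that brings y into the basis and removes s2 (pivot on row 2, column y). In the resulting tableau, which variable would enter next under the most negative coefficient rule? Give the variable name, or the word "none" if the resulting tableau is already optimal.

Pivot element 66/7. New z-row = old z-row − (-213/14)·(row 2/(66/7)).
Updated z-row coefficients: x: 0, y: 0, w: 0, s1: 0, s2: 71/44, s3: -23/44, s4: -1/44.
The most negative is -23/44 in column s3, so s3 would enter next.

s3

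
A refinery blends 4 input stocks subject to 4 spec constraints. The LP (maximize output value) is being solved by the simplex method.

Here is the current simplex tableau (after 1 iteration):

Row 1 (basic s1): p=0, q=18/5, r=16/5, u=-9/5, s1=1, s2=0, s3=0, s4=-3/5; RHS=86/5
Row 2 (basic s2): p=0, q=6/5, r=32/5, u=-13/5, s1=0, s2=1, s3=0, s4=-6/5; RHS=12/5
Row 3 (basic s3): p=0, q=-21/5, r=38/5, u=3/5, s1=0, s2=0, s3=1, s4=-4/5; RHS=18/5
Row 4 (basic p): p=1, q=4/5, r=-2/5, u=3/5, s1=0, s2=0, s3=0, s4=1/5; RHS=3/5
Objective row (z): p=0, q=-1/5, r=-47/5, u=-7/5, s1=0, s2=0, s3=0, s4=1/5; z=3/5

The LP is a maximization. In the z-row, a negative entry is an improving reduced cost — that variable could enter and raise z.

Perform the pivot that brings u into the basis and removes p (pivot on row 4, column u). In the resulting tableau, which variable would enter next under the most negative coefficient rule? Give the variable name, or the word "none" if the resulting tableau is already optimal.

Pivot element 3/5. New z-row = old z-row − (-7/5)·(row 4/(3/5)).
Updated z-row coefficients: p: 7/3, q: 5/3, r: -31/3, u: 0, s1: 0, s2: 0, s3: 0, s4: 2/3.
The most negative is -31/3 in column r, so r would enter next.

r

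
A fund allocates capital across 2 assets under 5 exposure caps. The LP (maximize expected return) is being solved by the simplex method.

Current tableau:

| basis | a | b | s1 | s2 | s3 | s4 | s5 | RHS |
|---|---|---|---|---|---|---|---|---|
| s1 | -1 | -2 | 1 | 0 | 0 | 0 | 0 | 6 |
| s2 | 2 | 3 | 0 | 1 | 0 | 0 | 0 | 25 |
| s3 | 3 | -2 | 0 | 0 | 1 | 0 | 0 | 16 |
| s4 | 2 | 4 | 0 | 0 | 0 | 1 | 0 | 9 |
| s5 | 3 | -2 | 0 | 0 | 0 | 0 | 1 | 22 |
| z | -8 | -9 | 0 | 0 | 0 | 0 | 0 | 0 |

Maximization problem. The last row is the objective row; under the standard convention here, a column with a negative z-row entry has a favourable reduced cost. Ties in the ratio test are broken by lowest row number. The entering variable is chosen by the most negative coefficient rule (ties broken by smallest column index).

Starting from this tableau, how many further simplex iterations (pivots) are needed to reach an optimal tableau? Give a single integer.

2

pivot: b in, s4 out → z = 81/4
pivot: a in, b out → z = 36
No improving column remains; optimal.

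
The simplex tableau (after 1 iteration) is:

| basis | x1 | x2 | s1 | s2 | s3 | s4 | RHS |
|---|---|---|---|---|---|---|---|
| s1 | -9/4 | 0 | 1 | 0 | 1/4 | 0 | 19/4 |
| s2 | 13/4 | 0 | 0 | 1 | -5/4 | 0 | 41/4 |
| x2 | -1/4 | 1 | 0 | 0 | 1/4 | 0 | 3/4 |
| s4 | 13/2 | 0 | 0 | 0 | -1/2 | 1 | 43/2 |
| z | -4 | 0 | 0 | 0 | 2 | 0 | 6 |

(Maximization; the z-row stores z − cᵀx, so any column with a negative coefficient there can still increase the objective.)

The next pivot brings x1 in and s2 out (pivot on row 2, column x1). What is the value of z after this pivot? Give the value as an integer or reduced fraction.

242/13

Minimum ratio for x1: (41/4)/(13/4) = 41/13.
z changes by −(z-row coeff of x1)·ratio = −(-4)·(41/13) = 164/13.
New z = 6 + (164/13) = 242/13.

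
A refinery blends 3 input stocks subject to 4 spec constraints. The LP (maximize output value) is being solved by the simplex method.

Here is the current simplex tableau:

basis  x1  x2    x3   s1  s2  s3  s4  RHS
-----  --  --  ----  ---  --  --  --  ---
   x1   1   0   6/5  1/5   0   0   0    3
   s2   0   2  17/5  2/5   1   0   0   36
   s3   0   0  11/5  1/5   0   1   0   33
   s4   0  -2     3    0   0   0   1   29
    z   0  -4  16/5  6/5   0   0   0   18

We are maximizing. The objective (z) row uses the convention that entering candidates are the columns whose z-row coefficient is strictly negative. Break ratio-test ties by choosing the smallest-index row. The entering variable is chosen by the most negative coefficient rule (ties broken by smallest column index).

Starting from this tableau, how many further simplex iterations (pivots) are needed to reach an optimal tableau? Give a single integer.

pivot: x2 in, s2 out → z = 90
No improving column remains; optimal.

1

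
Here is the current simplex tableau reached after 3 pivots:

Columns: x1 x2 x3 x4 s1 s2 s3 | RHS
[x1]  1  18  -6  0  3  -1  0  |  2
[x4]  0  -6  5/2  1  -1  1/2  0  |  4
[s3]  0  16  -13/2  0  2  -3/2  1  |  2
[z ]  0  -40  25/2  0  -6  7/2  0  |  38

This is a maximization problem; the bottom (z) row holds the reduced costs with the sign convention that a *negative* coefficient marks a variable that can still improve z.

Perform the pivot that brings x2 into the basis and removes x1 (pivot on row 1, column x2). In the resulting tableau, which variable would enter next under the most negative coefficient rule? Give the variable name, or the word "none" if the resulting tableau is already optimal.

x3

Pivot element 18. New z-row = old z-row − (-40)·(row 1/18).
Updated z-row coefficients: x1: 20/9, x2: 0, x3: -5/6, x4: 0, s1: 2/3, s2: 23/18, s3: 0.
The most negative is -5/6 in column x3, so x3 would enter next.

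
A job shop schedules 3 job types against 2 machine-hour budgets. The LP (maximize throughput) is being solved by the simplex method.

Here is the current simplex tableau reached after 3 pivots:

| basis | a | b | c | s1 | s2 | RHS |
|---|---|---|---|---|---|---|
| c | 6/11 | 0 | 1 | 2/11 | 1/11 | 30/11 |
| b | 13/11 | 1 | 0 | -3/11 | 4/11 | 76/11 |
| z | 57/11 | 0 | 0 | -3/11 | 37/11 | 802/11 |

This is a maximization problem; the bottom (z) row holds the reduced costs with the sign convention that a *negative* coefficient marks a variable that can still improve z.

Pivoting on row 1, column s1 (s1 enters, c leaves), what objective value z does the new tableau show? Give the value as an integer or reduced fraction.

77

Minimum ratio for s1: (30/11)/(2/11) = 15.
z changes by −(z-row coeff of s1)·ratio = −(-3/11)·15 = 45/11.
New z = 802/11 + (45/11) = 77.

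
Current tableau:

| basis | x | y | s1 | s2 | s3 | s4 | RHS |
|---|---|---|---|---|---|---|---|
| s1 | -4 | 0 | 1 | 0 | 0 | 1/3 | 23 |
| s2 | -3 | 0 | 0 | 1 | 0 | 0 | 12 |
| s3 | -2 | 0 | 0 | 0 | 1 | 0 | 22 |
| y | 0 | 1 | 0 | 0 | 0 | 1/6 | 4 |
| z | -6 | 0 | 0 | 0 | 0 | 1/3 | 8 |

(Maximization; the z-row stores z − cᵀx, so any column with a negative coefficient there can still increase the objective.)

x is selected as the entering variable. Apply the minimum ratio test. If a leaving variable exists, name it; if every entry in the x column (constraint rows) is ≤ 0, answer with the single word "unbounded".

unbounded

x-column entries: row 1: -4, row 2: -3, row 3: -2, row 4: 0. All ≤ 0, so x can increase without bound; the LP is unbounded in this direction.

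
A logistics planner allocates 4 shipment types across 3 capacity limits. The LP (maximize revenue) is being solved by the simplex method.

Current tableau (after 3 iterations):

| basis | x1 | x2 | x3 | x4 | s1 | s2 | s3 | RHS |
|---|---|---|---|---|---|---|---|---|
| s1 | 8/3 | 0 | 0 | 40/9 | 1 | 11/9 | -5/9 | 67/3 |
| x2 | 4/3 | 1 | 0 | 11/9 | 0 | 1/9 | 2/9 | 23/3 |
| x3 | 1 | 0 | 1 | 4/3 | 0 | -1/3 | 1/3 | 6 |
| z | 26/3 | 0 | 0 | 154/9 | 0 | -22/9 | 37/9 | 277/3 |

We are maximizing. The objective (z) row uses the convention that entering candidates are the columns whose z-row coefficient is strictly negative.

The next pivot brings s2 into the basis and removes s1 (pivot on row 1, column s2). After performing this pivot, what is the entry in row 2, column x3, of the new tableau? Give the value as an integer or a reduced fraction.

Pivot element is row 1, column s2: 11/9.
Normalize row 1: new (row 1, x3) = 0/(11/9) = 0.
row 2 ← row 2 − (1/9)·(new row 1): 0 − (1/9)·0 = 0.

0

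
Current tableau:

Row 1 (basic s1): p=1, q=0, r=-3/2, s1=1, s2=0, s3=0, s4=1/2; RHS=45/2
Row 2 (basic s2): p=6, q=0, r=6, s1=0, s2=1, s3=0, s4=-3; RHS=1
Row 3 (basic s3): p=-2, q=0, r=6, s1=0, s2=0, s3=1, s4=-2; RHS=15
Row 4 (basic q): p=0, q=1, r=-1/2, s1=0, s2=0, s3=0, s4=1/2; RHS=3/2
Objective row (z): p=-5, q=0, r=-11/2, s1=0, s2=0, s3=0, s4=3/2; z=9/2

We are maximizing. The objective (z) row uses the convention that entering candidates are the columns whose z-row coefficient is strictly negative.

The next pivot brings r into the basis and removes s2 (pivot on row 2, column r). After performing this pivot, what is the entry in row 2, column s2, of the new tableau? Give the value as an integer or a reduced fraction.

1/6

Pivot element is row 2, column r: 6.
Normalize row 2: new (row 2, s2) = 1/6 = 1/6.
Row 2 is the pivot row, so the entry is 1/6.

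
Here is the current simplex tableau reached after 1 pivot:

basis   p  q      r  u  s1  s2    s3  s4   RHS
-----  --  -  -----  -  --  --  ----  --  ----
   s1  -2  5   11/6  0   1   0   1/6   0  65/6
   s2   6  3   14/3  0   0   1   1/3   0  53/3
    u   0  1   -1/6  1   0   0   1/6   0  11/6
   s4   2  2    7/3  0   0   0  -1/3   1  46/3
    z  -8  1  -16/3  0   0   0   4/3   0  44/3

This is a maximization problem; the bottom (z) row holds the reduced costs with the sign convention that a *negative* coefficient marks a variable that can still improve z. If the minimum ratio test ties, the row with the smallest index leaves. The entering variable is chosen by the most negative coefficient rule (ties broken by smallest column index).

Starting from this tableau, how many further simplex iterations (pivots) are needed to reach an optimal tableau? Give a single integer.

pivot: p in, s2 out → z = 344/9
No improving column remains; optimal.

1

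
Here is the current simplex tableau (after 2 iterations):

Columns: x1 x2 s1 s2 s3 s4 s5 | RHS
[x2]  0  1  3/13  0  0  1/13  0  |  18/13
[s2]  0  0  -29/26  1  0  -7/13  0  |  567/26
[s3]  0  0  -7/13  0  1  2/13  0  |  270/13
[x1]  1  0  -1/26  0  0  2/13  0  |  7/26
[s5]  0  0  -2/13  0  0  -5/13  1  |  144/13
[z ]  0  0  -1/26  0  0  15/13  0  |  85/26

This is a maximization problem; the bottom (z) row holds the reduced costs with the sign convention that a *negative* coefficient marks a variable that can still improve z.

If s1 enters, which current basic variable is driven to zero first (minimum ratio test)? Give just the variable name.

x2

Ratios: row 1 (x2): (18/13)/(3/13) = 6; row 2 (s2): entry -29/26 ≤ 0, skip; row 3 (s3): entry -7/13 ≤ 0, skip; row 4 (x1): entry -1/26 ≤ 0, skip; row 5 (s5): entry -2/13 ≤ 0, skip.
Minimum ratio 6 is in the x2 row, so x2 leaves.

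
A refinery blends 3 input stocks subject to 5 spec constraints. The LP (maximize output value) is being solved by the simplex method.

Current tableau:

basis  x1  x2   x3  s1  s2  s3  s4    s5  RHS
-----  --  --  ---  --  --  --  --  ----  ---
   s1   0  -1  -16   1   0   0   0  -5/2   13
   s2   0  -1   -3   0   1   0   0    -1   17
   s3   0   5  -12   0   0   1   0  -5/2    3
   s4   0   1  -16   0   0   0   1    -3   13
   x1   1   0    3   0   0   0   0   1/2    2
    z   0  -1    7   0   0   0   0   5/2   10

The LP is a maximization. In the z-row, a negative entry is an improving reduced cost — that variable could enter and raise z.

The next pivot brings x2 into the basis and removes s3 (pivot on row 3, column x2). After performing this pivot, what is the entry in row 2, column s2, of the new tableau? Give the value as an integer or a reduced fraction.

Pivot element is row 3, column x2: 5.
Normalize row 3: new (row 3, s2) = 0/5 = 0.
row 2 ← row 2 − (-1)·(new row 3): 1 − (-1)·0 = 1.

1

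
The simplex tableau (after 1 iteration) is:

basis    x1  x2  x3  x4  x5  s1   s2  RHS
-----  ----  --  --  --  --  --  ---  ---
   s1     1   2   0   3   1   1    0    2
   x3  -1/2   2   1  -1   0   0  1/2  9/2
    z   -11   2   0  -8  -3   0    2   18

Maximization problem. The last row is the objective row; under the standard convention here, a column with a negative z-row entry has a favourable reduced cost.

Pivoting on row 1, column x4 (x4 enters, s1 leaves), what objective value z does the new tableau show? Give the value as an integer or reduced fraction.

Minimum ratio for x4: 2/3 = 2/3.
z changes by −(z-row coeff of x4)·ratio = −(-8)·(2/3) = 16/3.
New z = 18 + (16/3) = 70/3.

70/3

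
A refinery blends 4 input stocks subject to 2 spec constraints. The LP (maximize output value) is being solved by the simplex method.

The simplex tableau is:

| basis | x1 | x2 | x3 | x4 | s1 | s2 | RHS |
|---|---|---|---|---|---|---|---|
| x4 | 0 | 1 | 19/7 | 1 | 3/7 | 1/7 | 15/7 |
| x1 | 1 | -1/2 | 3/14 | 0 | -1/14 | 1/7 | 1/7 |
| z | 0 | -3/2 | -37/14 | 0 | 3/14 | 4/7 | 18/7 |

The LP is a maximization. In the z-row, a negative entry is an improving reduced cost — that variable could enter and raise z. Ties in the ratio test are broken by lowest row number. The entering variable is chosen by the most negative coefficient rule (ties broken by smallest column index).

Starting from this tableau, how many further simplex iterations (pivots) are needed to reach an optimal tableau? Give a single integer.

3

pivot: x3 in, x1 out → z = 13/3
pivot: x2 in, x4 out → z = 103/22
pivot: x1 in, x3 out → z = 81/14
No improving column remains; optimal.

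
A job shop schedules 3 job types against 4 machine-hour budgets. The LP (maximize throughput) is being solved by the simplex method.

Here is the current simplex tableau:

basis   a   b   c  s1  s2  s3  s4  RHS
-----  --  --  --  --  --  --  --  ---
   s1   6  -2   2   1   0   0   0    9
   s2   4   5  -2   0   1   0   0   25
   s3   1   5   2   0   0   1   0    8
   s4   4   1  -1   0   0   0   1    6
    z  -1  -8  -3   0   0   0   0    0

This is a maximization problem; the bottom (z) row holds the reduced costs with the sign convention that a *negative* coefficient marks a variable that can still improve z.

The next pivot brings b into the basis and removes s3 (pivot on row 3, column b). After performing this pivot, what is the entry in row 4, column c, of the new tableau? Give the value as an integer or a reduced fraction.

Pivot element is row 3, column b: 5.
Normalize row 3: new (row 3, c) = 2/5 = 2/5.
row 4 ← row 4 − 1·(new row 3): -1 − 1·(2/5) = -7/5.

-7/5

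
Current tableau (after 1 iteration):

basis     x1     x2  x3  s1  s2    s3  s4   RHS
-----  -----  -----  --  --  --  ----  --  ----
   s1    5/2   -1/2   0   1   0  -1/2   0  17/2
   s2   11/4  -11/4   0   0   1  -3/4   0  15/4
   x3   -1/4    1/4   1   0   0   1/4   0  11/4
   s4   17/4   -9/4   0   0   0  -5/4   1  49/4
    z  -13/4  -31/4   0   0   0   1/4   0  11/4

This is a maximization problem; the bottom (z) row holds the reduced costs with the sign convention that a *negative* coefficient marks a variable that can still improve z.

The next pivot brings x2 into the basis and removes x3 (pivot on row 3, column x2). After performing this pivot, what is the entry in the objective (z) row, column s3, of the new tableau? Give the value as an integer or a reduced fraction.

8

Pivot element is row 3, column x2: 1/4.
Normalize row 3: new (row 3, s3) = (1/4)/(1/4) = 1.
z-row ← z-row − (-31/4)·(new row 3): 1/4 − (-31/4)·1 = 8.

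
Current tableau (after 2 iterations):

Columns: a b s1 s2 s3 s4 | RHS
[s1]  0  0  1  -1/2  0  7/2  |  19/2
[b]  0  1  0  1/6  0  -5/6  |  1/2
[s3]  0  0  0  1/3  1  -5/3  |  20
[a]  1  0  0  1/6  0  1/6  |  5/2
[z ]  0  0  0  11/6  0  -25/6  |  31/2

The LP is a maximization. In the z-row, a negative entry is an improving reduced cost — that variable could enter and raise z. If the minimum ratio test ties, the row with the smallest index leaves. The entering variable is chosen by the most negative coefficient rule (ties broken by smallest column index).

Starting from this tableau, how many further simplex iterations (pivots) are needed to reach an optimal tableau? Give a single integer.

pivot: s4 in, s1 out → z = 563/21
No improving column remains; optimal.

1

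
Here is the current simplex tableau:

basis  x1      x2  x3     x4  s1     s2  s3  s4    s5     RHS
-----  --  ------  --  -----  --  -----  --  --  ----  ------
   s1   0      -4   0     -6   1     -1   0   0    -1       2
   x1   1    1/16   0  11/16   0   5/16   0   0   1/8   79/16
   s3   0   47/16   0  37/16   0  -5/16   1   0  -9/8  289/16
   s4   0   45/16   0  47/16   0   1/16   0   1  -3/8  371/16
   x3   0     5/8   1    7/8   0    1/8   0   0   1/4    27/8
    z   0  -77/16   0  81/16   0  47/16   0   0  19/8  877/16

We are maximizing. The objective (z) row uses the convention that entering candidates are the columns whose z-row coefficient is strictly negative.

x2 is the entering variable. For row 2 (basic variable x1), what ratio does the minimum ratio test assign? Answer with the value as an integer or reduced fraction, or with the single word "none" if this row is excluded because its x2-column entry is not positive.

Ratio = RHS / (x2 entry) = (79/16) / (1/16) = 79.

79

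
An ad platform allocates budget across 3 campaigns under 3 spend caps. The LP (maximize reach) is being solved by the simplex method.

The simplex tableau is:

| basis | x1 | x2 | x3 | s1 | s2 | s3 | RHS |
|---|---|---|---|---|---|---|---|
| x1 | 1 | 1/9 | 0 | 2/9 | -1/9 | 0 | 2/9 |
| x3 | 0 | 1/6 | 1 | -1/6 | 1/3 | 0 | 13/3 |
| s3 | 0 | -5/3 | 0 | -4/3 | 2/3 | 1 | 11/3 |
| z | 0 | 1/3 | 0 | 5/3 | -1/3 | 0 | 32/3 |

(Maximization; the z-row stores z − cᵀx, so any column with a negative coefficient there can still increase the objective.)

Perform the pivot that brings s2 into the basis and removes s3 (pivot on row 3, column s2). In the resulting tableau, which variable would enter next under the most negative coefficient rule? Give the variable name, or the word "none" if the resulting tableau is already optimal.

Pivot element 2/3. New z-row = old z-row − (-1/3)·(row 3/(2/3)).
Updated z-row coefficients: x1: 0, x2: -1/2, x3: 0, s1: 1, s2: 0, s3: 1/2.
The most negative is -1/2 in column x2, so x2 would enter next.

x2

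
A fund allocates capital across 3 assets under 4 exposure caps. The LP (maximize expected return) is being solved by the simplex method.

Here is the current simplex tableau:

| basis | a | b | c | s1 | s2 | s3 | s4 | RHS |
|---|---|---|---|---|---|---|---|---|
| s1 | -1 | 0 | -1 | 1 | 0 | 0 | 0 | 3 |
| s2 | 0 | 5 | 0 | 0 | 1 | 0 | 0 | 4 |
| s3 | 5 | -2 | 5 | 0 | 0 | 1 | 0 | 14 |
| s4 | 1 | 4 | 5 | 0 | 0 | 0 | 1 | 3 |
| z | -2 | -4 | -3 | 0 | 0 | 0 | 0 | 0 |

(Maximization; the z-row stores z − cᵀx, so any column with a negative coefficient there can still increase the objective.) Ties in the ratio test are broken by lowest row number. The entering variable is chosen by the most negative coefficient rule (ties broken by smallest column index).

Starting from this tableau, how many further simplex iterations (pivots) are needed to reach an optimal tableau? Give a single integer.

pivot: b in, s4 out → z = 3
pivot: a in, s3 out → z = 64/11
No improving column remains; optimal.

2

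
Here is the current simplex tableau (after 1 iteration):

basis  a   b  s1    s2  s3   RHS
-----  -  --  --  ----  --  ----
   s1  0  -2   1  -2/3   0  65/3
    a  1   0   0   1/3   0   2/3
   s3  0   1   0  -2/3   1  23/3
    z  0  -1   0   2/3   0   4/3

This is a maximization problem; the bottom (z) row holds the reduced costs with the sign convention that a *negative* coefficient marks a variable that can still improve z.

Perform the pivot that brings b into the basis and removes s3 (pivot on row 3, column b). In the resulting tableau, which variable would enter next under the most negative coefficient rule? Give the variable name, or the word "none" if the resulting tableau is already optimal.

none

Pivot element 1. New z-row = old z-row − (-1)·(row 3/1).
Updated z-row coefficients: a: 0, b: 0, s1: 0, s2: 0, s3: 1.
No coefficient is strictly negative; the tableau after this pivot is optimal.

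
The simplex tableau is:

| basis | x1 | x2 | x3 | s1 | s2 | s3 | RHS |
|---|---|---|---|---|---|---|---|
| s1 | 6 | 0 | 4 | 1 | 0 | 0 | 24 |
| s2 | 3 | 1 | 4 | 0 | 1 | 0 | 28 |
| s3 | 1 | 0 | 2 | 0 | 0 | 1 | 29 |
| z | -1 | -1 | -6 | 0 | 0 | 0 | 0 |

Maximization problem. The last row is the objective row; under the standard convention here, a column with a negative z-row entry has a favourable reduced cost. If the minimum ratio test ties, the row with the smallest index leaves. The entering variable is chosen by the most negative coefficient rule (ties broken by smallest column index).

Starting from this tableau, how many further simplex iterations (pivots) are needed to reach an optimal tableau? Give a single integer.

pivot: x3 in, s1 out → z = 36
pivot: x2 in, s2 out → z = 40
No improving column remains; optimal.

2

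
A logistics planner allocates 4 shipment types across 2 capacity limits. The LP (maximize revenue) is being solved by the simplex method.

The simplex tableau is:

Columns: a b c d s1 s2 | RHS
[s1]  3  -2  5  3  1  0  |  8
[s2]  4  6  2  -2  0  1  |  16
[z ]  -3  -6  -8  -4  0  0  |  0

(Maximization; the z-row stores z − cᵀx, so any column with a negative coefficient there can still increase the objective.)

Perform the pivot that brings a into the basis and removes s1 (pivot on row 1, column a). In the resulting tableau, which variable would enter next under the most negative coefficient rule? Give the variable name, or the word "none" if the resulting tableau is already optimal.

b

Pivot element 3. New z-row = old z-row − (-3)·(row 1/3).
Updated z-row coefficients: a: 0, b: -8, c: -3, d: -1, s1: 1, s2: 0.
The most negative is -8 in column b, so b would enter next.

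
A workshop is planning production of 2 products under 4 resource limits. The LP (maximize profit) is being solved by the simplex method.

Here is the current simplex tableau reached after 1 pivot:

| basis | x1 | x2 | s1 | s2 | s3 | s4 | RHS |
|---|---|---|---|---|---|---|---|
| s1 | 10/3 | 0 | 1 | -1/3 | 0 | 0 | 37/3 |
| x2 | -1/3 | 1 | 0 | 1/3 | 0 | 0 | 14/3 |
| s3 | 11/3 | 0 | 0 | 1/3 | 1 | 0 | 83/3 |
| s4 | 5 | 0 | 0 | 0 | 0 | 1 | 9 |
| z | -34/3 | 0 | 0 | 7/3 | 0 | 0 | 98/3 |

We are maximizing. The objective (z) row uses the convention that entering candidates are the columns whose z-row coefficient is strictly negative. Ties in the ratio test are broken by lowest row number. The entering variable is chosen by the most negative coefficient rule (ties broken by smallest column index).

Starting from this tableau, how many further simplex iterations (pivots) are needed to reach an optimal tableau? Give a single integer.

pivot: x1 in, s4 out → z = 796/15
No improving column remains; optimal.

1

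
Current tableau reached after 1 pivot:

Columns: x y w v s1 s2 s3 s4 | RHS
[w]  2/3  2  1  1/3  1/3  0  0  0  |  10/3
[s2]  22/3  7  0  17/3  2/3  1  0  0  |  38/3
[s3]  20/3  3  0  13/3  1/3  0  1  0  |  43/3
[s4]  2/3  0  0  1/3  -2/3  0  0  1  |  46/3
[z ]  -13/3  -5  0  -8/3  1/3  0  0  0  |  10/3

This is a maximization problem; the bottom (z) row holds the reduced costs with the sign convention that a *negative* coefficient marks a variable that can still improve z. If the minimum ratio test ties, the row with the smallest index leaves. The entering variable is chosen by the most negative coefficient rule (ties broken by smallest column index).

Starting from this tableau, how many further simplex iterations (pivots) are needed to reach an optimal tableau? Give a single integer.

2

pivot: y in, w out → z = 35/3
pivot: x in, s2 out → z = 61/5
No improving column remains; optimal.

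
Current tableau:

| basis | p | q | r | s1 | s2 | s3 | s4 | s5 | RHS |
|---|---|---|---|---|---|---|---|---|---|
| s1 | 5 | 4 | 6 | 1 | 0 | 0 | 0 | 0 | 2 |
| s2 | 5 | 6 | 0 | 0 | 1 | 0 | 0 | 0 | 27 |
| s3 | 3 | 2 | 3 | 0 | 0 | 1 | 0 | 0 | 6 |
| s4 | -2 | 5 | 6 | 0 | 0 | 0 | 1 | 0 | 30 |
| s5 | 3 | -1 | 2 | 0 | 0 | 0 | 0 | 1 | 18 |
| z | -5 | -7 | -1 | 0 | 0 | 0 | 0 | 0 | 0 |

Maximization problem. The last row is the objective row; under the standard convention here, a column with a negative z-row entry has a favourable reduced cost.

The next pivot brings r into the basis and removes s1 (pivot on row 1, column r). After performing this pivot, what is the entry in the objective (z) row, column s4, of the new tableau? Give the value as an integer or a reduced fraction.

0

Pivot element is row 1, column r: 6.
Normalize row 1: new (row 1, s4) = 0/6 = 0.
z-row ← z-row − (-1)·(new row 1): 0 − (-1)·0 = 0.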